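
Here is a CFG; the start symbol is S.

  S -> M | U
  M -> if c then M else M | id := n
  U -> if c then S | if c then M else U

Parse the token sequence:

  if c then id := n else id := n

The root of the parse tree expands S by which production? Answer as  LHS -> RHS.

S -> M

[S [M if c then [M id := n] else [M id := n]]]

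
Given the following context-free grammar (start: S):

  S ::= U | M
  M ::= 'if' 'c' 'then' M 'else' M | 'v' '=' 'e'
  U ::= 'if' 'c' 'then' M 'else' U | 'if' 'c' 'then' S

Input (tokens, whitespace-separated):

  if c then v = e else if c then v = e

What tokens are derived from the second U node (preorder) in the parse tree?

[S [U if c then [M v = e] else [U if c then [S [M v = e]]]]]

if c then v = e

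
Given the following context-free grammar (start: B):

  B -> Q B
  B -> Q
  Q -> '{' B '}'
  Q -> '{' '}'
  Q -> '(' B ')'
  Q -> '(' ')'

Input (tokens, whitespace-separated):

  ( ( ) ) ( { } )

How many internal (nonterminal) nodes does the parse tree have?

8

[B [Q ( [B [Q ( )]] )] [B [Q ( [B [Q { }]] )]]]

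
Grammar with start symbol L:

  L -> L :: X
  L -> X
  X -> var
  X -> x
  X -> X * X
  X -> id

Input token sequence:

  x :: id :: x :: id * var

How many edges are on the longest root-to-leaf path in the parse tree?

[L [L [L [L [X x]] :: [X id]] :: [X x]] :: [X [X id] * [X var]]]

5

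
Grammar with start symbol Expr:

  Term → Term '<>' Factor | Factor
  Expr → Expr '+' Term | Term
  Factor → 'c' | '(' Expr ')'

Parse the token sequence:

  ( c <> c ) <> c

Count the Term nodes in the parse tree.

4

[Expr [Term [Term [Factor ( [Expr [Term [Term [Factor c]] <> [Factor c]]] )]] <> [Factor c]]]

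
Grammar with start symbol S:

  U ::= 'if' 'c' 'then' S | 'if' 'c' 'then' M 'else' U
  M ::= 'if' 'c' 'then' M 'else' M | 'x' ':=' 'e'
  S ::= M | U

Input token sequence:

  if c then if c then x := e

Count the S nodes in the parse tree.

3

[S [U if c then [S [U if c then [S [M x := e]]]]]]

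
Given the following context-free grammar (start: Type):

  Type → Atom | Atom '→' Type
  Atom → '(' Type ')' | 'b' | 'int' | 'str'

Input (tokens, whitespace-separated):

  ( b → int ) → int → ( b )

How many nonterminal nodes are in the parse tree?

[Type [Atom ( [Type [Atom b] → [Type [Atom int]]] )] → [Type [Atom int] → [Type [Atom ( [Type [Atom b]] )]]]]

12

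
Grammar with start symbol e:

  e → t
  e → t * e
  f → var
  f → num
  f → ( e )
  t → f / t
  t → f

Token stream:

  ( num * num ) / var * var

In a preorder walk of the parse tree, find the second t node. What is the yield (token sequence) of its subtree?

num

[e [t [f ( [e [t [f num]] * [e [t [f num]]]] )] / [t [f var]]] * [e [t [f var]]]]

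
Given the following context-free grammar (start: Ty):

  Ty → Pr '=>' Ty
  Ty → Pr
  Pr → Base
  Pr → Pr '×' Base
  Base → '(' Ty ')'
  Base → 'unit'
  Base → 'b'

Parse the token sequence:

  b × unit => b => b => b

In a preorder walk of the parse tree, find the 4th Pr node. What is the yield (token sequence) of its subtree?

b

[Ty [Pr [Pr [Base b]] × [Base unit]] => [Ty [Pr [Base b]] => [Ty [Pr [Base b]] => [Ty [Pr [Base b]]]]]]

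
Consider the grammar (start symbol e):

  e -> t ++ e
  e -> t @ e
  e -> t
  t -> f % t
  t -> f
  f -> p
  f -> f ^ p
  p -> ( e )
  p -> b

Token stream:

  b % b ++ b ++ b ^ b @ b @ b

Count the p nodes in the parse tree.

7

[e [t [f [p b]] % [t [f [p b]]]] ++ [e [t [f [p b]]] ++ [e [t [f [f [p b]] ^ [p b]]] @ [e [t [f [p b]]] @ [e [t [f [p b]]]]]]]]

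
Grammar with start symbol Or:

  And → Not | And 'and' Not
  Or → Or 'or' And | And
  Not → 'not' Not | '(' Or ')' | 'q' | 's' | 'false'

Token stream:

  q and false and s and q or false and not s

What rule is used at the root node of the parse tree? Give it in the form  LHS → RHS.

[Or [Or [And [And [And [And [Not q]] and [Not false]] and [Not s]] and [Not q]]] or [And [And [Not false]] and [Not not [Not s]]]]

Or → Or 'or' And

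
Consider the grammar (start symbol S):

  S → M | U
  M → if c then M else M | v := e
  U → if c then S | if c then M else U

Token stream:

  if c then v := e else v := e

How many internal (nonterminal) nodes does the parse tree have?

[S [M if c then [M v := e] else [M v := e]]]

4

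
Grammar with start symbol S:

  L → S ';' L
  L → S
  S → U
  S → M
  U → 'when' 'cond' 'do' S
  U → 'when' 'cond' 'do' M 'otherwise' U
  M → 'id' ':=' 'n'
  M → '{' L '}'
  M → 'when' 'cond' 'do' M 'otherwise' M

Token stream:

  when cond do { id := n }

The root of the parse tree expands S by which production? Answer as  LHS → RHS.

[S [U when cond do [S [M { [L [S [M id := n]]] }]]]]

S → U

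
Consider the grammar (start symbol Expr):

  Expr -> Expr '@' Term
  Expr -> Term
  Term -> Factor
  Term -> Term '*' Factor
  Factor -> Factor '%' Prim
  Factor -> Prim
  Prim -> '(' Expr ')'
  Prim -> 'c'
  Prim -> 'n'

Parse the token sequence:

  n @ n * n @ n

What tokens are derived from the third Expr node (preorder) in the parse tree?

[Expr [Expr [Expr [Term [Factor [Prim n]]]] @ [Term [Term [Factor [Prim n]]] * [Factor [Prim n]]]] @ [Term [Factor [Prim n]]]]

n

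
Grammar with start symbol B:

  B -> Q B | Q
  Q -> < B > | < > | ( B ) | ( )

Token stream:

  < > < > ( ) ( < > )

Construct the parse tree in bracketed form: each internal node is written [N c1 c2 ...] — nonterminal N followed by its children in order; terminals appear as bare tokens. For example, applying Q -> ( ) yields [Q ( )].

[B [Q < >] [B [Q < >] [B [Q ( )] [B [Q ( [B [Q < >]] )]]]]]

B
Q B
< > B
< > Q B
< > < > B
< > < > Q B
< > < > ( ) B
< > < > ( ) Q
< > < > ( ) ( B )
< > < > ( ) ( Q )
< > < > ( ) ( < > )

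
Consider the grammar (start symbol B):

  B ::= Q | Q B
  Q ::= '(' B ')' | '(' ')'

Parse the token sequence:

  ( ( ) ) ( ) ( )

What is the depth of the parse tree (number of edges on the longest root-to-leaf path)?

[B [Q ( [B [Q ( )]] )] [B [Q ( )] [B [Q ( )]]]]

4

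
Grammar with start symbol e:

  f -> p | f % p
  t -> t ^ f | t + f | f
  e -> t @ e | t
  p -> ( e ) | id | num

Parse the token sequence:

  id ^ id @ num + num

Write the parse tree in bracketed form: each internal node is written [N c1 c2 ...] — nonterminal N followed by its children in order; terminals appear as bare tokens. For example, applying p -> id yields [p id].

[e [t [t [f [p id]]] ^ [f [p id]]] @ [e [t [t [f [p num]]] + [f [p num]]]]]

e
t @ e
t ^ f @ e
f ^ f @ e
p ^ f @ e
id ^ f @ e
id ^ p @ e
id ^ id @ e
id ^ id @ t
id ^ id @ t + f
id ^ id @ f + f
id ^ id @ p + f
id ^ id @ num + f
id ^ id @ num + p
id ^ id @ num + num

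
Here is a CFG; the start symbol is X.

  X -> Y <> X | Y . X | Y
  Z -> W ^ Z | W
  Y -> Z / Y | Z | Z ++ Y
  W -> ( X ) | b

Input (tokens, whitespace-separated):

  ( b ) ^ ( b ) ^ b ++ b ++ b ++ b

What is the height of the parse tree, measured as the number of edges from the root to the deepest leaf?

[X [Y [Z [W ( [X [Y [Z [W b]]]] )] ^ [Z [W ( [X [Y [Z [W b]]]] )] ^ [Z [W b]]]] ++ [Y [Z [W b]] ++ [Y [Z [W b]] ++ [Y [Z [W b]]]]]]]

9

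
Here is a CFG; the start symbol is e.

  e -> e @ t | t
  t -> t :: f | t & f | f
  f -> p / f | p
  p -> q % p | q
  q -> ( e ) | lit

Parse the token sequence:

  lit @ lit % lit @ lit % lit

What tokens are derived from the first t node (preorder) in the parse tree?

lit

[e [e [e [t [f [p [q lit]]]]] @ [t [f [p [q lit] % [p [q lit]]]]]] @ [t [f [p [q lit] % [p [q lit]]]]]]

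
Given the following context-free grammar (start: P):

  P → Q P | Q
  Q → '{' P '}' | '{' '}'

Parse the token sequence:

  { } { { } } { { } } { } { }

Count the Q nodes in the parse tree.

7

[P [Q { }] [P [Q { [P [Q { }]] }] [P [Q { [P [Q { }]] }] [P [Q { }] [P [Q { }]]]]]]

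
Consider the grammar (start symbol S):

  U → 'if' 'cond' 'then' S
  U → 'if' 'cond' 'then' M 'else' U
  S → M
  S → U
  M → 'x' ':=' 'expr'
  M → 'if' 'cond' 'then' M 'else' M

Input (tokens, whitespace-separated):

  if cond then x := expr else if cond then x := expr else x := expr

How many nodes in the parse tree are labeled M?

[S [M if cond then [M x := expr] else [M if cond then [M x := expr] else [M x := expr]]]]

5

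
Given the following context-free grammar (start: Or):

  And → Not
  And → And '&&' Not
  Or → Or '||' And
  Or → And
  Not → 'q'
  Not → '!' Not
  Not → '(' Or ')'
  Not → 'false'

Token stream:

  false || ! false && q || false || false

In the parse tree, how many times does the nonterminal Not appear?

[Or [Or [Or [Or [And [Not false]]] || [And [And [Not ! [Not false]]] && [Not q]]] || [And [Not false]]] || [And [Not false]]]

6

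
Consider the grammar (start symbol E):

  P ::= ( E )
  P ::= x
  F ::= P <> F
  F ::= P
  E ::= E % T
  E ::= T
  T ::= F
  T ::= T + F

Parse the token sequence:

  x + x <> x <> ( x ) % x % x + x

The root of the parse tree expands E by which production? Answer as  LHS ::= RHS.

[E [E [E [T [T [F [P x]]] + [F [P x] <> [F [P x] <> [F [P ( [E [T [F [P x]]]] )]]]]]] % [T [F [P x]]]] % [T [T [F [P x]]] + [F [P x]]]]

E ::= E % T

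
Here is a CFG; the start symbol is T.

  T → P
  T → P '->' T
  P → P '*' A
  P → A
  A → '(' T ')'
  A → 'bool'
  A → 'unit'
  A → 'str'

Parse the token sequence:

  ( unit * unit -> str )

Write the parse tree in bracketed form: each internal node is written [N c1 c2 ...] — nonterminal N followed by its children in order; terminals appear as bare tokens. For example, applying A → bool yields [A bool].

[T [P [A ( [T [P [P [A unit]] * [A unit]] -> [T [P [A str]]]] )]]]

T
P
A
( T )
( P -> T )
( P * A -> T )
( A * A -> T )
( unit * A -> T )
( unit * unit -> T )
( unit * unit -> P )
( unit * unit -> A )
( unit * unit -> str )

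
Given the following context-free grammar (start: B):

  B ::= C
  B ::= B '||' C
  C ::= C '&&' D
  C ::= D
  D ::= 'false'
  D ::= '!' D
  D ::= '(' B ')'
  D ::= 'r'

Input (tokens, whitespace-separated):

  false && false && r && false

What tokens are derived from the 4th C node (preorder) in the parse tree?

[B [C [C [C [C [D false]] && [D false]] && [D r]] && [D false]]]

false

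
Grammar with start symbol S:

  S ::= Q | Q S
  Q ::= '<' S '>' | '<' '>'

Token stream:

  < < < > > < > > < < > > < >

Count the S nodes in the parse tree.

7

[S [Q < [S [Q < [S [Q < >]] >] [S [Q < >]]] >] [S [Q < [S [Q < >]] >] [S [Q < >]]]]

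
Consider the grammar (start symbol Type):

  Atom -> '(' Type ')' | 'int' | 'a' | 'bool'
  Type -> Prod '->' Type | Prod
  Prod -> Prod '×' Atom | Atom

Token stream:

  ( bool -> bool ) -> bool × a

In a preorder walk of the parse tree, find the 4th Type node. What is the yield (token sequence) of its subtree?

[Type [Prod [Atom ( [Type [Prod [Atom bool]] -> [Type [Prod [Atom bool]]]] )]] -> [Type [Prod [Prod [Atom bool]] × [Atom a]]]]

bool × a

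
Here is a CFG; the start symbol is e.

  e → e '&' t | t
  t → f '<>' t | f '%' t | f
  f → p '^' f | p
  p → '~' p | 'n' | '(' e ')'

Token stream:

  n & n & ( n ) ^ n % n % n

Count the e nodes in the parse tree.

[e [e [e [t [f [p n]]]] & [t [f [p n]]]] & [t [f [p ( [e [t [f [p n]]]] )] ^ [f [p n]]] % [t [f [p n]] % [t [f [p n]]]]]]

4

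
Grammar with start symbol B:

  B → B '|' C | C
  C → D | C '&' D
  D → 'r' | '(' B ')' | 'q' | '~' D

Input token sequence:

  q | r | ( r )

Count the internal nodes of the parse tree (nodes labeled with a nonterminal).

[B [B [B [C [D q]]] | [C [D r]]] | [C [D ( [B [C [D r]]] )]]]

12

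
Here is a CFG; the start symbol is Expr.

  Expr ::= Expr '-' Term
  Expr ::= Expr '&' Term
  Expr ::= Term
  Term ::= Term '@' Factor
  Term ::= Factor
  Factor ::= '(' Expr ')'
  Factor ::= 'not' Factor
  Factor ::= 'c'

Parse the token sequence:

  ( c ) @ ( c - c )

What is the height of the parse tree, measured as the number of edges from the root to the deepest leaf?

7

[Expr [Term [Term [Factor ( [Expr [Term [Factor c]]] )]] @ [Factor ( [Expr [Expr [Term [Factor c]]] - [Term [Factor c]]] )]]]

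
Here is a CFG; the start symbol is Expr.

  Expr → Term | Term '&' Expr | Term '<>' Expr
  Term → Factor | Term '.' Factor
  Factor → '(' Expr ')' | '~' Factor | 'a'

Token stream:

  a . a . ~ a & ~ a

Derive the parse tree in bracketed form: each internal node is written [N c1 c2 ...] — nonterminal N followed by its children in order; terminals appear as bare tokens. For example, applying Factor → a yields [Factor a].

[Expr [Term [Term [Term [Factor a]] . [Factor a]] . [Factor ~ [Factor a]]] & [Expr [Term [Factor ~ [Factor a]]]]]

Expr
Term & Expr
Term . Factor & Expr
Term . Factor . Factor & Expr
Factor . Factor . Factor & Expr
a . Factor . Factor & Expr
a . a . Factor & Expr
a . a . ~ Factor & Expr
a . a . ~ a & Expr
a . a . ~ a & Term
a . a . ~ a & Factor
a . a . ~ a & ~ Factor
a . a . ~ a & ~ a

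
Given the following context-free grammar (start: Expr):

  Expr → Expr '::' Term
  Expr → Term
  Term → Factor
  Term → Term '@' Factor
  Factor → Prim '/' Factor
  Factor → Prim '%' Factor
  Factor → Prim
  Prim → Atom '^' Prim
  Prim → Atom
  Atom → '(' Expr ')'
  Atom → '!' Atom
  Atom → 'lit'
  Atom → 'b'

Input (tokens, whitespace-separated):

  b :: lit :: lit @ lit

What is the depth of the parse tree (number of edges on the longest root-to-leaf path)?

7

[Expr [Expr [Expr [Term [Factor [Prim [Atom b]]]]] :: [Term [Factor [Prim [Atom lit]]]]] :: [Term [Term [Factor [Prim [Atom lit]]]] @ [Factor [Prim [Atom lit]]]]]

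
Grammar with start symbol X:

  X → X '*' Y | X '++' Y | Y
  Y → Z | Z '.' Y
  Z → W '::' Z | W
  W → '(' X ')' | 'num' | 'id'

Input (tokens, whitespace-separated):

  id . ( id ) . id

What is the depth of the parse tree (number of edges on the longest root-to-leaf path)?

9

[X [Y [Z [W id]] . [Y [Z [W ( [X [Y [Z [W id]]]] )]] . [Y [Z [W id]]]]]]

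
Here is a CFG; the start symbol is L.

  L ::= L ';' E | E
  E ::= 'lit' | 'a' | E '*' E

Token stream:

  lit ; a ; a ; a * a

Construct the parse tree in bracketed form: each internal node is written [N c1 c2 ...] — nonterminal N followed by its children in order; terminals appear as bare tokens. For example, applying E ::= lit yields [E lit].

[L [L [L [L [E lit]] ; [E a]] ; [E a]] ; [E [E a] * [E a]]]

L
L ; E
L ; E ; E
L ; E ; E ; E
E ; E ; E ; E
lit ; E ; E ; E
lit ; a ; E ; E
lit ; a ; a ; E
lit ; a ; a ; E * E
lit ; a ; a ; a * E
lit ; a ; a ; a * a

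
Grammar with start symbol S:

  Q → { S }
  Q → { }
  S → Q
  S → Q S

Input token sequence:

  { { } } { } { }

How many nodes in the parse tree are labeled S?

4

[S [Q { [S [Q { }]] }] [S [Q { }] [S [Q { }]]]]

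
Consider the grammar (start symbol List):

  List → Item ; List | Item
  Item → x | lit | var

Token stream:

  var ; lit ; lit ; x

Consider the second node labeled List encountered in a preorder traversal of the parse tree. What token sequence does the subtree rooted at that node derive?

[List [Item var] ; [List [Item lit] ; [List [Item lit] ; [List [Item x]]]]]

lit ; lit ; x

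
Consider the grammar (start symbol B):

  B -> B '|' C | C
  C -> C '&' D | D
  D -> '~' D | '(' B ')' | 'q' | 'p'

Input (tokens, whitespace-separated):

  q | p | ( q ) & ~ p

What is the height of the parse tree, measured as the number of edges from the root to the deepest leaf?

[B [B [B [C [D q]]] | [C [D p]]] | [C [C [D ( [B [C [D q]]] )]] & [D ~ [D p]]]]

7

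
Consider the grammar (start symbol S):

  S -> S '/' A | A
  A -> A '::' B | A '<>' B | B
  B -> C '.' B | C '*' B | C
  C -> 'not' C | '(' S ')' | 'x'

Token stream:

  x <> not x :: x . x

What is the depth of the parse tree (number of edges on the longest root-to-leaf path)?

[S [A [A [A [B [C x]]] <> [B [C not [C x]]]] :: [B [C x] . [B [C x]]]]]

6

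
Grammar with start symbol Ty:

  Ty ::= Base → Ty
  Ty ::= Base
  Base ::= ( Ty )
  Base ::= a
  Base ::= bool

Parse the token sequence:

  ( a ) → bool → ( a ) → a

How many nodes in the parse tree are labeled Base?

[Ty [Base ( [Ty [Base a]] )] → [Ty [Base bool] → [Ty [Base ( [Ty [Base a]] )] → [Ty [Base a]]]]]

6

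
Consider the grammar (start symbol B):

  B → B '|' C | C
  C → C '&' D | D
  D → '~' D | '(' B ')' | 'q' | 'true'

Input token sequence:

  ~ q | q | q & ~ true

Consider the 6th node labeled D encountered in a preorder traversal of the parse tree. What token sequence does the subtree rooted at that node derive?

true

[B [B [B [C [D ~ [D q]]]] | [C [D q]]] | [C [C [D q]] & [D ~ [D true]]]]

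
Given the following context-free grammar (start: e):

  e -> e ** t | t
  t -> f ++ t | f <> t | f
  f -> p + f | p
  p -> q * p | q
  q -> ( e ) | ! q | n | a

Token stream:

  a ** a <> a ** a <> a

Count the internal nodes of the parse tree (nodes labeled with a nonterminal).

[e [e [e [t [f [p [q a]]]]] ** [t [f [p [q a]]] <> [t [f [p [q a]]]]]] ** [t [f [p [q a]]] <> [t [f [p [q a]]]]]]

23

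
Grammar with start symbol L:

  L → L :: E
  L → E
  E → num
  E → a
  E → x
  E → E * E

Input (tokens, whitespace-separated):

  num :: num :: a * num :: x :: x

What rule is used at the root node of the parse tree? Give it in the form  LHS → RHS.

L → L :: E

[L [L [L [L [L [E num]] :: [E num]] :: [E [E a] * [E num]]] :: [E x]] :: [E x]]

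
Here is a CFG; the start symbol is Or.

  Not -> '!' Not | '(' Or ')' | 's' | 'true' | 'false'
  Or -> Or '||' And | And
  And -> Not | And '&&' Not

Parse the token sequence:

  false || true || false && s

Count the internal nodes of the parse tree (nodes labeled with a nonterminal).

[Or [Or [Or [And [Not false]]] || [And [Not true]]] || [And [And [Not false]] && [Not s]]]

11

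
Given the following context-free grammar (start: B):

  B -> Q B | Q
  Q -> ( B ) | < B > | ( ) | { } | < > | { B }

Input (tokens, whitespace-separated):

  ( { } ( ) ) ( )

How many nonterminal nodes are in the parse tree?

8

[B [Q ( [B [Q { }] [B [Q ( )]]] )] [B [Q ( )]]]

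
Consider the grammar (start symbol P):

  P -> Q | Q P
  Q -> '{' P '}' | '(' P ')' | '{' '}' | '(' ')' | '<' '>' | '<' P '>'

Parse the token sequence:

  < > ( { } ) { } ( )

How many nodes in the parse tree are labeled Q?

5

[P [Q < >] [P [Q ( [P [Q { }]] )] [P [Q { }] [P [Q ( )]]]]]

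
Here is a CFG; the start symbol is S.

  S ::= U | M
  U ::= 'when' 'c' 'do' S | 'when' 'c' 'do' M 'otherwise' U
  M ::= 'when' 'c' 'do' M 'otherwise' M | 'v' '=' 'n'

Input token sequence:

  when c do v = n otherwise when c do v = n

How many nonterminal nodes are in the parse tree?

[S [U when c do [M v = n] otherwise [U when c do [S [M v = n]]]]]

6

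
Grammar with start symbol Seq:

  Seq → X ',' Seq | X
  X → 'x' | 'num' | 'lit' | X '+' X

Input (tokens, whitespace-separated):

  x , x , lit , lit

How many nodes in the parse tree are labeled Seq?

4

[Seq [X x] , [Seq [X x] , [Seq [X lit] , [Seq [X lit]]]]]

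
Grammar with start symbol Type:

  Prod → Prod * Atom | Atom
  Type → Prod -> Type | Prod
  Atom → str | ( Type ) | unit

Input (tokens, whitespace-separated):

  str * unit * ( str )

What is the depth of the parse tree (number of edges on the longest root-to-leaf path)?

6

[Type [Prod [Prod [Prod [Atom str]] * [Atom unit]] * [Atom ( [Type [Prod [Atom str]]] )]]]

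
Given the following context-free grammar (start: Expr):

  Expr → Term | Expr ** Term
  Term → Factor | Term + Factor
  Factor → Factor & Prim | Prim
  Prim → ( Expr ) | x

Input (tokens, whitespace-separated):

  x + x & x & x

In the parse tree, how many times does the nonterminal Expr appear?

[Expr [Term [Term [Factor [Prim x]]] + [Factor [Factor [Factor [Prim x]] & [Prim x]] & [Prim x]]]]

1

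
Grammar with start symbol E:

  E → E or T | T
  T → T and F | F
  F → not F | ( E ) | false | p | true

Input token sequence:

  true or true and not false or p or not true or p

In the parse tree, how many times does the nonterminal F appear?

[E [E [E [E [E [T [F true]]] or [T [T [F true]] and [F not [F false]]]] or [T [F p]]] or [T [F not [F true]]]] or [T [F p]]]

8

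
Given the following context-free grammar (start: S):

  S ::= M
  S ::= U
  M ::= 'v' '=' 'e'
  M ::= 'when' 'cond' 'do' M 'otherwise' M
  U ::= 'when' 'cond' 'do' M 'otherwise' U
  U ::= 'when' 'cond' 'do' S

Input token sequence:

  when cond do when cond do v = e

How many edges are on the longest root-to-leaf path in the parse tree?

6

[S [U when cond do [S [U when cond do [S [M v = e]]]]]]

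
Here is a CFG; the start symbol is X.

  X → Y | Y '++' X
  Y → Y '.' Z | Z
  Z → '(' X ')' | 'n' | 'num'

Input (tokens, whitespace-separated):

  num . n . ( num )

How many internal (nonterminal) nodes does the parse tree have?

10

[X [Y [Y [Y [Z num]] . [Z n]] . [Z ( [X [Y [Z num]]] )]]]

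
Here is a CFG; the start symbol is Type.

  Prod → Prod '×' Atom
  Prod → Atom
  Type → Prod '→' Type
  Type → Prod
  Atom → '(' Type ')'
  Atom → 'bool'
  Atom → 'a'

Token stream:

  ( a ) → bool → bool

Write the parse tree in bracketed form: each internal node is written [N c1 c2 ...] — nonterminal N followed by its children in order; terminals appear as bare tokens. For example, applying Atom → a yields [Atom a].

[Type [Prod [Atom ( [Type [Prod [Atom a]]] )]] → [Type [Prod [Atom bool]] → [Type [Prod [Atom bool]]]]]

Type
Prod → Type
Atom → Type
( Type ) → Type
( Prod ) → Type
( Atom ) → Type
( a ) → Type
( a ) → Prod → Type
( a ) → Atom → Type
( a ) → bool → Type
( a ) → bool → Prod
( a ) → bool → Atom
( a ) → bool → bool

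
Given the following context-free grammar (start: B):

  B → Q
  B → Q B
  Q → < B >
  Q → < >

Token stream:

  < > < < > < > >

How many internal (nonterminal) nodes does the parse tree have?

8

[B [Q < >] [B [Q < [B [Q < >] [B [Q < >]]] >]]]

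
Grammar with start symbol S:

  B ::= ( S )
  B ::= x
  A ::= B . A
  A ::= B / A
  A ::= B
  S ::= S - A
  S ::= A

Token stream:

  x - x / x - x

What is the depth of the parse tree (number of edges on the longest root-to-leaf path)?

5

[S [S [S [A [B x]]] - [A [B x] / [A [B x]]]] - [A [B x]]]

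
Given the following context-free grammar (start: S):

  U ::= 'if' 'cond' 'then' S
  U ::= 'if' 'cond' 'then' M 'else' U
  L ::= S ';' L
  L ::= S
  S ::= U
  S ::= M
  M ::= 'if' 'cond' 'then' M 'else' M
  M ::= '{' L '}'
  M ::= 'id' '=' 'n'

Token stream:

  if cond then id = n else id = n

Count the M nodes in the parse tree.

3

[S [M if cond then [M id = n] else [M id = n]]]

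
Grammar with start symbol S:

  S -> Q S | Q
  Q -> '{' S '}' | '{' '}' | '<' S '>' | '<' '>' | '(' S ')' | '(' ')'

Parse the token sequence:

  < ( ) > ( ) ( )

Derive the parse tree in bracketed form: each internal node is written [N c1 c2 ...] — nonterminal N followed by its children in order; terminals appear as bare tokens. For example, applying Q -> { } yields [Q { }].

S
Q S
< S > S
< Q > S
< ( ) > S
< ( ) > Q S
< ( ) > ( ) S
< ( ) > ( ) Q
< ( ) > ( ) ( )

[S [Q < [S [Q ( )]] >] [S [Q ( )] [S [Q ( )]]]]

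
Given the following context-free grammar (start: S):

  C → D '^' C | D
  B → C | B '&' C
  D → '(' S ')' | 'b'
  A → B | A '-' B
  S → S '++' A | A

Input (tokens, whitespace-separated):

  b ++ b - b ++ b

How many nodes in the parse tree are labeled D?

4

[S [S [S [A [B [C [D b]]]]] ++ [A [A [B [C [D b]]]] - [B [C [D b]]]]] ++ [A [B [C [D b]]]]]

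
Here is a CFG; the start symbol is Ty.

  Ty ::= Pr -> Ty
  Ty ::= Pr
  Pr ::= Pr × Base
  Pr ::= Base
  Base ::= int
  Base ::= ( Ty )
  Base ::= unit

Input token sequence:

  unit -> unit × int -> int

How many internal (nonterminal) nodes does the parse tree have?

11

[Ty [Pr [Base unit]] -> [Ty [Pr [Pr [Base unit]] × [Base int]] -> [Ty [Pr [Base int]]]]]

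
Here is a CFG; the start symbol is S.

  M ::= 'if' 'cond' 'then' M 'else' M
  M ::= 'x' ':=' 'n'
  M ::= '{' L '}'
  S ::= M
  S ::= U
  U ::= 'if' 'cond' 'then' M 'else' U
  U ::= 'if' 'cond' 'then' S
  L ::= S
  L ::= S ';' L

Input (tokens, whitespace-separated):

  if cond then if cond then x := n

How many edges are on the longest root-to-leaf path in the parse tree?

6

[S [U if cond then [S [U if cond then [S [M x := n]]]]]]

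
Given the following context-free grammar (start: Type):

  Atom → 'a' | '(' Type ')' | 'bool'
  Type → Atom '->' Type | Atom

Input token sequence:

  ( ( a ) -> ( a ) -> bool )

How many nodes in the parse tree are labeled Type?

6

[Type [Atom ( [Type [Atom ( [Type [Atom a]] )] -> [Type [Atom ( [Type [Atom a]] )] -> [Type [Atom bool]]]] )]]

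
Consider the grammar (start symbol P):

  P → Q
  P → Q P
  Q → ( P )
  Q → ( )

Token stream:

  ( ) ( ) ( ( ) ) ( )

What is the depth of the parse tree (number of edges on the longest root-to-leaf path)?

6

[P [Q ( )] [P [Q ( )] [P [Q ( [P [Q ( )]] )] [P [Q ( )]]]]]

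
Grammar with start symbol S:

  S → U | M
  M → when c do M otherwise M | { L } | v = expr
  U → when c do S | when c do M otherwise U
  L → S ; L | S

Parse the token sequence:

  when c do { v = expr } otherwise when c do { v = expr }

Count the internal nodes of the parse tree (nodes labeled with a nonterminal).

12

[S [U when c do [M { [L [S [M v = expr]]] }] otherwise [U when c do [S [M { [L [S [M v = expr]]] }]]]]]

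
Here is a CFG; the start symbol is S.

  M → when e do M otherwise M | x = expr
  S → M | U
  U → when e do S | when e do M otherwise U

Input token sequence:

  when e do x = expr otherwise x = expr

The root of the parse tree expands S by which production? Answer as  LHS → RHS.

S → M

[S [M when e do [M x = expr] otherwise [M x = expr]]]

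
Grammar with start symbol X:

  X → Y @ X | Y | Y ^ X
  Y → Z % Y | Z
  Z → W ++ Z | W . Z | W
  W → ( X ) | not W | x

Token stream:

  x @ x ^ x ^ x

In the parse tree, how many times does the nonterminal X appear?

4

[X [Y [Z [W x]]] @ [X [Y [Z [W x]]] ^ [X [Y [Z [W x]]] ^ [X [Y [Z [W x]]]]]]]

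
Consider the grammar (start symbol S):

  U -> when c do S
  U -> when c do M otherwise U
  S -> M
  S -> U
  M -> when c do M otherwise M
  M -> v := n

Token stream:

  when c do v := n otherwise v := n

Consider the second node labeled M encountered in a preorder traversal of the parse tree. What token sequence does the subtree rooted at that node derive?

v := n

[S [M when c do [M v := n] otherwise [M v := n]]]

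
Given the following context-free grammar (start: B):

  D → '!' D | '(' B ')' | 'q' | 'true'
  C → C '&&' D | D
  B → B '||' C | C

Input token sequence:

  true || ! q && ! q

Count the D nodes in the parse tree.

[B [B [C [D true]]] || [C [C [D ! [D q]]] && [D ! [D q]]]]

5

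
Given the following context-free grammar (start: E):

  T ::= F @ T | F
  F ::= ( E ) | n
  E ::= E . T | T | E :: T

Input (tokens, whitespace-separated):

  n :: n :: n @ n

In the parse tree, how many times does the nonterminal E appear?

3

[E [E [E [T [F n]]] :: [T [F n]]] :: [T [F n] @ [T [F n]]]]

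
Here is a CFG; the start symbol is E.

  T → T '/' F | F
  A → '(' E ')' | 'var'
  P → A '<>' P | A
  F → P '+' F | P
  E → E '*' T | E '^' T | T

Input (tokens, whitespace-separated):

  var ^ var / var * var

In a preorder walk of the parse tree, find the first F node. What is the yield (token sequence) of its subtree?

[E [E [E [T [F [P [A var]]]]] ^ [T [T [F [P [A var]]]] / [F [P [A var]]]]] * [T [F [P [A var]]]]]

var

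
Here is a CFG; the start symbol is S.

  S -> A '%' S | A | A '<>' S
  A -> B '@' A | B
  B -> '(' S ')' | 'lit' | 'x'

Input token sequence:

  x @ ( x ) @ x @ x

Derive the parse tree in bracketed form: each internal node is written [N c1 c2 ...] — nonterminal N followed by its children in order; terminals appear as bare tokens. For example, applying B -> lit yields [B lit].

[S [A [B x] @ [A [B ( [S [A [B x]]] )] @ [A [B x] @ [A [B x]]]]]]

S
A
B @ A
x @ A
x @ B @ A
x @ ( S ) @ A
x @ ( A ) @ A
x @ ( B ) @ A
x @ ( x ) @ A
x @ ( x ) @ B @ A
x @ ( x ) @ x @ A
x @ ( x ) @ x @ B
x @ ( x ) @ x @ x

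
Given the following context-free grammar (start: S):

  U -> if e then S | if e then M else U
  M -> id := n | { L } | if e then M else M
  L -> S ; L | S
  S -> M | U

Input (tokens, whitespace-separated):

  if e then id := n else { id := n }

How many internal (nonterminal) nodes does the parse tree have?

7

[S [M if e then [M id := n] else [M { [L [S [M id := n]]] }]]]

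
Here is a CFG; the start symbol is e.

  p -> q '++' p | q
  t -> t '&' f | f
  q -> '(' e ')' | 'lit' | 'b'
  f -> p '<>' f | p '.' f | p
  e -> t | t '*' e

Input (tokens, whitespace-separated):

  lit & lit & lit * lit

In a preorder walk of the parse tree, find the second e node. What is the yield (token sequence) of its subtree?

[e [t [t [t [f [p [q lit]]]] & [f [p [q lit]]]] & [f [p [q lit]]]] * [e [t [f [p [q lit]]]]]]

lit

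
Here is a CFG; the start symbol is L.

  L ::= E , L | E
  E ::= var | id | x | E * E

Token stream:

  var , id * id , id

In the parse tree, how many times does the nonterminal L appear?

[L [E var] , [L [E [E id] * [E id]] , [L [E id]]]]

3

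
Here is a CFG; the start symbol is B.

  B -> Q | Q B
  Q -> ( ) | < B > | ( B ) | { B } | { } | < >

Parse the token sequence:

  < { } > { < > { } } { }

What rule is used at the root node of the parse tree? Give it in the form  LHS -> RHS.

B -> Q B

[B [Q < [B [Q { }]] >] [B [Q { [B [Q < >] [B [Q { }]]] }] [B [Q { }]]]]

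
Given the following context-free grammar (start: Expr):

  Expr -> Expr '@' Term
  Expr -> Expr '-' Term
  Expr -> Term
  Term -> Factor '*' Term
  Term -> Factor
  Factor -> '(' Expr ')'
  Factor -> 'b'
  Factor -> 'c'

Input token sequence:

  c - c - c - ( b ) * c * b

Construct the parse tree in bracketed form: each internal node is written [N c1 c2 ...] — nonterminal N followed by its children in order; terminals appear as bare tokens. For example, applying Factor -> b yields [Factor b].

[Expr [Expr [Expr [Expr [Term [Factor c]]] - [Term [Factor c]]] - [Term [Factor c]]] - [Term [Factor ( [Expr [Term [Factor b]]] )] * [Term [Factor c] * [Term [Factor b]]]]]

Expr
Expr - Term
Expr - Term - Term
Expr - Term - Term - Term
Term - Term - Term - Term
Factor - Term - Term - Term
c - Term - Term - Term
c - Factor - Term - Term
c - c - Term - Term
c - c - Factor - Term
c - c - c - Term
c - c - c - Factor * Term
c - c - c - ( Expr ) * Term
c - c - c - ( Term ) * Term
c - c - c - ( Factor ) * Term
c - c - c - ( b ) * Term
c - c - c - ( b ) * Factor * Term
c - c - c - ( b ) * c * Term
c - c - c - ( b ) * c * Factor
c - c - c - ( b ) * c * b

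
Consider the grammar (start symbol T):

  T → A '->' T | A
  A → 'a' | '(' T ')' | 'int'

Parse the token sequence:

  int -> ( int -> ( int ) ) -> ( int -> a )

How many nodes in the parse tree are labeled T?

[T [A int] -> [T [A ( [T [A int] -> [T [A ( [T [A int]] )]]] )] -> [T [A ( [T [A int] -> [T [A a]]] )]]]]

8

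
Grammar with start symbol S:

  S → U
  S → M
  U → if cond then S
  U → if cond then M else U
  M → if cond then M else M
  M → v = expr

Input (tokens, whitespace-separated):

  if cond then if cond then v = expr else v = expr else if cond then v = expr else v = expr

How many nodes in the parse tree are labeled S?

[S [M if cond then [M if cond then [M v = expr] else [M v = expr]] else [M if cond then [M v = expr] else [M v = expr]]]]

1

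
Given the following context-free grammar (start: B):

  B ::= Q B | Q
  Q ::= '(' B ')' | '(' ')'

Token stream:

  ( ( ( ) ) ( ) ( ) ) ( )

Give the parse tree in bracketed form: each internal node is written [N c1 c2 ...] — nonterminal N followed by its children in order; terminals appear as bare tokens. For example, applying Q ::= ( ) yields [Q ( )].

B
Q B
( B ) B
( Q B ) B
( ( B ) B ) B
( ( Q ) B ) B
( ( ( ) ) B ) B
( ( ( ) ) Q B ) B
( ( ( ) ) ( ) B ) B
( ( ( ) ) ( ) Q ) B
( ( ( ) ) ( ) ( ) ) B
( ( ( ) ) ( ) ( ) ) Q
( ( ( ) ) ( ) ( ) ) ( )

[B [Q ( [B [Q ( [B [Q ( )]] )] [B [Q ( )] [B [Q ( )]]]] )] [B [Q ( )]]]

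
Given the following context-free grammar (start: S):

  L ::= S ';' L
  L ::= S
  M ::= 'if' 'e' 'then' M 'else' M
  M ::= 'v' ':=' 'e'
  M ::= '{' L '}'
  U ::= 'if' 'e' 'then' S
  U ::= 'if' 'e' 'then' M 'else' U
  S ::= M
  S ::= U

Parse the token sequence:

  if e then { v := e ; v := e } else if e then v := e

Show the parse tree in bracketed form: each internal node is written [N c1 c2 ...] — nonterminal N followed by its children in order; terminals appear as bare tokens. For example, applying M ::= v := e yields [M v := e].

[S [U if e then [M { [L [S [M v := e]] ; [L [S [M v := e]]]] }] else [U if e then [S [M v := e]]]]]

S
U
if e then M else U
if e then { L } else U
if e then { S ; L } else U
if e then { M ; L } else U
if e then { v := e ; L } else U
if e then { v := e ; S } else U
if e then { v := e ; M } else U
if e then { v := e ; v := e } else U
if e then { v := e ; v := e } else if e then S
if e then { v := e ; v := e } else if e then M
if e then { v := e ; v := e } else if e then v := e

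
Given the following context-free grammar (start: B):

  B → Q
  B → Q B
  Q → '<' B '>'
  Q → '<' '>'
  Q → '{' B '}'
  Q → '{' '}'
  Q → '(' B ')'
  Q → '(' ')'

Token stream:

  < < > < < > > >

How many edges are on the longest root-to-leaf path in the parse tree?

[B [Q < [B [Q < >] [B [Q < [B [Q < >]] >]]] >]]

7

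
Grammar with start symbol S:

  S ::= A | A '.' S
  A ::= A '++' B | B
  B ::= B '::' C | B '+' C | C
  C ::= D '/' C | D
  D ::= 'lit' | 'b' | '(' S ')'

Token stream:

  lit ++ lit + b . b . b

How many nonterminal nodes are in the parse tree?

[S [A [A [B [C [D lit]]]] ++ [B [B [C [D lit]]] + [C [D b]]]] . [S [A [B [C [D b]]]] . [S [A [B [C [D b]]]]]]]

22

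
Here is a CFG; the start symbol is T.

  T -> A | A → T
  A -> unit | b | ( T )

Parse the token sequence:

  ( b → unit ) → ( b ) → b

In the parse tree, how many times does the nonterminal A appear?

6

[T [A ( [T [A b] → [T [A unit]]] )] → [T [A ( [T [A b]] )] → [T [A b]]]]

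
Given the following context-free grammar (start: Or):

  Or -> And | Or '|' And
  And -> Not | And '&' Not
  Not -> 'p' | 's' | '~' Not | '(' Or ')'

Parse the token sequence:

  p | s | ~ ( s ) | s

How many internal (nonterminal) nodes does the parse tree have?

16

[Or [Or [Or [Or [And [Not p]]] | [And [Not s]]] | [And [Not ~ [Not ( [Or [And [Not s]]] )]]]] | [And [Not s]]]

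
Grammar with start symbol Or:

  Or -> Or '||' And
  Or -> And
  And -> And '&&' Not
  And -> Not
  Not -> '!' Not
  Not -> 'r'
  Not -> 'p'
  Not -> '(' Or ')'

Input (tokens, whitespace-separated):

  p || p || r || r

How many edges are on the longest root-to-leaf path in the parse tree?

[Or [Or [Or [Or [And [Not p]]] || [And [Not p]]] || [And [Not r]]] || [And [Not r]]]

6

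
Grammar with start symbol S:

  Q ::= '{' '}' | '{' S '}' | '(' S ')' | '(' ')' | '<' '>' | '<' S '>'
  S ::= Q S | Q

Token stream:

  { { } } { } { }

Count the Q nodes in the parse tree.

4

[S [Q { [S [Q { }]] }] [S [Q { }] [S [Q { }]]]]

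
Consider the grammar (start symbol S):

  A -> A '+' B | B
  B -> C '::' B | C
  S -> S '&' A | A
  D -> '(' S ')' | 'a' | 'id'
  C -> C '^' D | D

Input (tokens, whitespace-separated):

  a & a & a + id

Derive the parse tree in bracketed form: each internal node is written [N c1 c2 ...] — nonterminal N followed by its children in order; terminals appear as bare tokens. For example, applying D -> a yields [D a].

[S [S [S [A [B [C [D a]]]]] & [A [B [C [D a]]]]] & [A [A [B [C [D a]]]] + [B [C [D id]]]]]

S
S & A
S & A & A
A & A & A
B & A & A
C & A & A
D & A & A
a & A & A
a & B & A
a & C & A
a & D & A
a & a & A
a & a & A + B
a & a & B + B
a & a & C + B
a & a & D + B
a & a & a + B
a & a & a + C
a & a & a + D
a & a & a + id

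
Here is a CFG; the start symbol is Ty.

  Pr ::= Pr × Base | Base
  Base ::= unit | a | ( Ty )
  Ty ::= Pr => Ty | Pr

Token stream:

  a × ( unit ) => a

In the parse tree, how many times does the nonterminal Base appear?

4

[Ty [Pr [Pr [Base a]] × [Base ( [Ty [Pr [Base unit]]] )]] => [Ty [Pr [Base a]]]]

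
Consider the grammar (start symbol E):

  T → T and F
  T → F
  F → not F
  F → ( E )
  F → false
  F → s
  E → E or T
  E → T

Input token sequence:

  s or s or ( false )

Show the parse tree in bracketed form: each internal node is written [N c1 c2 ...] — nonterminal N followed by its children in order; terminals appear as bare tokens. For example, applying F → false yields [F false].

[E [E [E [T [F s]]] or [T [F s]]] or [T [F ( [E [T [F false]]] )]]]

E
E or T
E or T or T
T or T or T
F or T or T
s or T or T
s or F or T
s or s or T
s or s or F
s or s or ( E )
s or s or ( T )
s or s or ( F )
s or s or ( false )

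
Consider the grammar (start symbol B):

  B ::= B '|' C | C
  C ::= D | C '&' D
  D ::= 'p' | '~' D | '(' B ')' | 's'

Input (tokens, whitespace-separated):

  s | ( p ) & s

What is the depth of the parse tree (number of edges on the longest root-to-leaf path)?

7

[B [B [C [D s]]] | [C [C [D ( [B [C [D p]]] )]] & [D s]]]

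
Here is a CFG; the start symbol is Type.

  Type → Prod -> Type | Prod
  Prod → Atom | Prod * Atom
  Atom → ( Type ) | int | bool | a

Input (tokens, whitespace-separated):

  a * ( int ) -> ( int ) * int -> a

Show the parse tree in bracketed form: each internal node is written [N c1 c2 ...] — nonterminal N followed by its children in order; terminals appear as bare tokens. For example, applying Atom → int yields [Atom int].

[Type [Prod [Prod [Atom a]] * [Atom ( [Type [Prod [Atom int]]] )]] -> [Type [Prod [Prod [Atom ( [Type [Prod [Atom int]]] )]] * [Atom int]] -> [Type [Prod [Atom a]]]]]

Type
Prod -> Type
Prod * Atom -> Type
Atom * Atom -> Type
a * Atom -> Type
a * ( Type ) -> Type
a * ( Prod ) -> Type
a * ( Atom ) -> Type
a * ( int ) -> Type
a * ( int ) -> Prod -> Type
a * ( int ) -> Prod * Atom -> Type
a * ( int ) -> Atom * Atom -> Type
a * ( int ) -> ( Type ) * Atom -> Type
a * ( int ) -> ( Prod ) * Atom -> Type
a * ( int ) -> ( Atom ) * Atom -> Type
a * ( int ) -> ( int ) * Atom -> Type
a * ( int ) -> ( int ) * int -> Type
a * ( int ) -> ( int ) * int -> Prod
a * ( int ) -> ( int ) * int -> Atom
a * ( int ) -> ( int ) * int -> a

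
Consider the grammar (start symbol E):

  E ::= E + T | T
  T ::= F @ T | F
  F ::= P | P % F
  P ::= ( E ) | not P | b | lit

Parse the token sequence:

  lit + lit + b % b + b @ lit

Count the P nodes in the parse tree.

[E [E [E [E [T [F [P lit]]]] + [T [F [P lit]]]] + [T [F [P b] % [F [P b]]]]] + [T [F [P b]] @ [T [F [P lit]]]]]

6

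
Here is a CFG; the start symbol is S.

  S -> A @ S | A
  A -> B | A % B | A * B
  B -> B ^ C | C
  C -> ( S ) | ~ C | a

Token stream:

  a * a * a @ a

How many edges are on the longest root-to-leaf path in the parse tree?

[S [A [A [A [B [C a]]] * [B [C a]]] * [B [C a]]] @ [S [A [B [C a]]]]]

6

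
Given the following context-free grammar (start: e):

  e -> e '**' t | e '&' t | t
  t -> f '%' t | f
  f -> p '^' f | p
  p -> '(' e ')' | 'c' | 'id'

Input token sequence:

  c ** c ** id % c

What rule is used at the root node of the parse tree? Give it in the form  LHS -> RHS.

e -> e '**' t

[e [e [e [t [f [p c]]]] ** [t [f [p c]]]] ** [t [f [p id]] % [t [f [p c]]]]]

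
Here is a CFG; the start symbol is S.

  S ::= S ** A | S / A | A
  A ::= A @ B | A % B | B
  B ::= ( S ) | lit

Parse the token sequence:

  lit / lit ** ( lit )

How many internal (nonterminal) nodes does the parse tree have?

12

[S [S [S [A [B lit]]] / [A [B lit]]] ** [A [B ( [S [A [B lit]]] )]]]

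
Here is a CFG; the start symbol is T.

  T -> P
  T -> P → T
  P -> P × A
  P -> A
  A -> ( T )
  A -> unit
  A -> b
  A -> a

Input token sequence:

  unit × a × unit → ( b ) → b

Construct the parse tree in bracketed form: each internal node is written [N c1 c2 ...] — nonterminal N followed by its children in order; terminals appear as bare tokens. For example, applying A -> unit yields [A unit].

[T [P [P [P [A unit]] × [A a]] × [A unit]] → [T [P [A ( [T [P [A b]]] )]] → [T [P [A b]]]]]

T
P → T
P × A → T
P × A × A → T
A × A × A → T
unit × A × A → T
unit × a × A → T
unit × a × unit → T
unit × a × unit → P → T
unit × a × unit → A → T
unit × a × unit → ( T ) → T
unit × a × unit → ( P ) → T
unit × a × unit → ( A ) → T
unit × a × unit → ( b ) → T
unit × a × unit → ( b ) → P
unit × a × unit → ( b ) → A
unit × a × unit → ( b ) → b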